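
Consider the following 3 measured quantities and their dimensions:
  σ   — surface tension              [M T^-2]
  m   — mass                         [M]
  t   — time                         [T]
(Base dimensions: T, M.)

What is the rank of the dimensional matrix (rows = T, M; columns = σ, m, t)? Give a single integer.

Exponent matrix [T,M] × [σ,m,t]:
  T: [-2  0  1]
  M: [ 1  1  0]
Row reduction gives pivot columns σ,m; rank = 2

2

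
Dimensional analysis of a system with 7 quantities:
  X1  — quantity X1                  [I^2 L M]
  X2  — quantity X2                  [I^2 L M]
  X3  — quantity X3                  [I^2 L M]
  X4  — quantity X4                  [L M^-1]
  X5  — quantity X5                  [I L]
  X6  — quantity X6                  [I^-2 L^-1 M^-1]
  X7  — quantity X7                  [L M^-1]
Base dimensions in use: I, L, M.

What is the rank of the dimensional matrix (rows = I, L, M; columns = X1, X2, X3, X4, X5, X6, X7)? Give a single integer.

2

Write exponents as rows I,L,M / cols X1,X2,X3,X4,X5,X6,X7:
  I: [ 2  2  2  0  1 -2  0]
  L: [ 1  1  1  1  1 -1  1]
  M: [ 1  1  1 -1  0 -1 -1]
RREF → pivots at {X1,X4} ⇒ r = 2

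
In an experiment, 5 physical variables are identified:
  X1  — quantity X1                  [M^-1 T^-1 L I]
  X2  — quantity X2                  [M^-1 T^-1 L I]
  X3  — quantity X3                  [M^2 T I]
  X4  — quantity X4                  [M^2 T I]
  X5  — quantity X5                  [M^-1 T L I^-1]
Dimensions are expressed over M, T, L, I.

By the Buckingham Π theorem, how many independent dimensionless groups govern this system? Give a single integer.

2

Exponent matrix [M,T,L,I] × [X1,X2,X3,X4,X5]:
  M: [-1 -1  2  2 -1]
  T: [-1 -1  1  1  1]
  L: [ 1  1  0  0  1]
  I: [ 1  1  1  1 -1]
RREF → pivots at {X1,X3,X5} ⇒ r = 3
Π count = n − r = 5 − 3 = 2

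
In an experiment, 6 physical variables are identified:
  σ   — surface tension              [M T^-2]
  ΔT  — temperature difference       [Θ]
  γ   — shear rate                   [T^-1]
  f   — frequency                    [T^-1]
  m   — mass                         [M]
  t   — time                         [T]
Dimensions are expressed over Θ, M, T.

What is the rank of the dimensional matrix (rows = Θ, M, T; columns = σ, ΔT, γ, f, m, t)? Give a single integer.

3

Write exponents as rows Θ,M,T / cols σ,ΔT,γ,f,m,t:
  Θ: [ 0  1  0  0  0  0]
  M: [ 1  0  0  0  1  0]
  T: [-2  0 -1 -1  0  1]
Echelon form has 3 nonzero rows (pivots: σ,ΔT,γ)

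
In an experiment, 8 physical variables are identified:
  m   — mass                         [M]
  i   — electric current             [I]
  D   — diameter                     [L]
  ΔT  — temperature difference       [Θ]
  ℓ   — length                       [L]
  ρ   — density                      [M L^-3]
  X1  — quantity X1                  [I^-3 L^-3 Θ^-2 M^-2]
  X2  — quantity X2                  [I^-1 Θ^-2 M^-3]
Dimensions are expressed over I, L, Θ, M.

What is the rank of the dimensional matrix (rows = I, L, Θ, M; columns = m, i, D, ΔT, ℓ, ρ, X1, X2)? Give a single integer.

Write exponents as rows I,L,Θ,M / cols m,i,D,ΔT,ℓ,ρ,X1,X2:
  I: [ 0  1  0  0  0  0 -3 -1]
  L: [ 0  0  1  0  1 -3 -3  0]
  Θ: [ 0  0  0  1  0  0 -2 -2]
  M: [ 1  0  0  0  0  1 -2 -3]
RREF → pivots at {m,i,D,ΔT} ⇒ r = 4

4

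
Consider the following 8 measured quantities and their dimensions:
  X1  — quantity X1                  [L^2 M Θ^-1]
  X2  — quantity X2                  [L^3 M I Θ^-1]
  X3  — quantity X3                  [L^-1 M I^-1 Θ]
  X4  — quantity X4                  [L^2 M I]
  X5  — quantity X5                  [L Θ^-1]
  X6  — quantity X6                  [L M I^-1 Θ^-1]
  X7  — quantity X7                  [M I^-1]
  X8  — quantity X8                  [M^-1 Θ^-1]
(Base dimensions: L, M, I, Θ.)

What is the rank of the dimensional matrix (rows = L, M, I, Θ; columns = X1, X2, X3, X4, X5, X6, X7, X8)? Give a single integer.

3

Exponent matrix [L,M,I,Θ] × [X1,X2,X3,X4,X5,X6,X7,X8]:
  L: [ 2  3 -1  2  1  1  0  0]
  M: [ 1  1  1  1  0  1  1 -1]
  I: [ 0  1 -1  1  0 -1 -1  0]
  Θ: [-1 -1  1  0 -1 -1  0 -1]
Row reduction gives pivot columns X1,X2,X3; rank = 3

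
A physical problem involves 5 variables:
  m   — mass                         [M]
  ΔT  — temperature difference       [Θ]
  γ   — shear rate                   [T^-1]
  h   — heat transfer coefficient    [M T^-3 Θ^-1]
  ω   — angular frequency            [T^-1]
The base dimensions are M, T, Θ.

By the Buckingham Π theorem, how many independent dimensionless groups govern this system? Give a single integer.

2

Dimensional matrix (M×T×Θ by m×ΔT×γ×h×ω):
  M: [ 1  0  0  1  0]
  T: [ 0  0 -1 -3 -1]
  Θ: [ 0  1  0 -1  0]
Echelon form has 3 nonzero rows (pivots: m,ΔT,γ)
5 vars − rank 3 = 2 Π groups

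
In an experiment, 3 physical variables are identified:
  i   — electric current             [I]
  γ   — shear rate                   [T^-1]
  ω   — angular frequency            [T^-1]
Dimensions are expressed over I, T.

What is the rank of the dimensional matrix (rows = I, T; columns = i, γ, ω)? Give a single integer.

2

Exponent matrix [I,T] × [i,γ,ω]:
  I: [ 1  0  0]
  T: [ 0 -1 -1]
Echelon form has 2 nonzero rows (pivots: i,γ)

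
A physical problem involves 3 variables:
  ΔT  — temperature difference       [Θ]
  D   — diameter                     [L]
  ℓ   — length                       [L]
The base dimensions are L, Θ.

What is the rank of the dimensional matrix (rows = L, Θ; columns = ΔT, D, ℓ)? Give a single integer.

2

Exponent matrix [L,Θ] × [ΔT,D,ℓ]:
  L: [ 0  1  1]
  Θ: [ 1  0  0]
Echelon form has 2 nonzero rows (pivots: ΔT,D)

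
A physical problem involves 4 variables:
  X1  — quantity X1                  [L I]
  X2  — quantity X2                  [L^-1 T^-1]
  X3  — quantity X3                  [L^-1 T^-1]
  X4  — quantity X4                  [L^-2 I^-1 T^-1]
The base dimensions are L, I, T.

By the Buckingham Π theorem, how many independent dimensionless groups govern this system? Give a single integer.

2

Dimensional matrix (L×I×T by X1×X2×X3×X4):
  L: [ 1 -1 -1 -2]
  I: [ 1  0  0 -1]
  T: [ 0 -1 -1 -1]
Echelon form has 2 nonzero rows (pivots: X1,X2)
n=4, r=2 ⇒ 2 dimensionless groups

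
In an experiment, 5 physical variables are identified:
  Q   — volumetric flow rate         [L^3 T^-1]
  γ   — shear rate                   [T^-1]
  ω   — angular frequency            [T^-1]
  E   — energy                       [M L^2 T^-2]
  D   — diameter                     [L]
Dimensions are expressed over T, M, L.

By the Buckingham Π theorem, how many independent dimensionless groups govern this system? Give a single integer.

Exponent matrix [T,M,L] × [Q,γ,ω,E,D]:
  T: [-1 -1 -1 -2  0]
  M: [ 0  0  0  1  0]
  L: [ 3  0  0  2  1]
RREF → pivots at {Q,γ,E} ⇒ r = 3
5 vars − rank 3 = 2 Π groups

2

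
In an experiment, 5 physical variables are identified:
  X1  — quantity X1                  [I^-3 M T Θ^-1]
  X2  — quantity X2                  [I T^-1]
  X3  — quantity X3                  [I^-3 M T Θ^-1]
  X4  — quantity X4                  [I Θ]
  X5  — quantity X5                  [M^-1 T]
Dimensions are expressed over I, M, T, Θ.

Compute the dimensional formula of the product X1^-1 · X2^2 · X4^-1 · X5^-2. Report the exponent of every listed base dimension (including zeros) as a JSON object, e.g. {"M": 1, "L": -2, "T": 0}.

{"I": 4, "M": 1, "T": -5, "Θ": 0}

Write exponents as rows I,M,T,Θ / cols X1,X2,X3,X4,X5:
  I: [-3  1 -3  1  0]
  M: [ 1  0  1  0 -1]
  T: [ 1 -1  1  0  1]
  Θ: [-1  0 -1  1  0]
  [I]: (-1)·-3+(2)·1+(-1)·1+(-2)·0 = 4
  [M]: (-1)·1+(2)·0+(-1)·0+(-2)·-1 = 1
  [T]: (-1)·1+(2)·-1+(-1)·0+(-2)·1 = -5
  [Θ]: (-1)·-1+(2)·0+(-1)·1+(-2)·0 = 0
⇒ I^4 M T^-5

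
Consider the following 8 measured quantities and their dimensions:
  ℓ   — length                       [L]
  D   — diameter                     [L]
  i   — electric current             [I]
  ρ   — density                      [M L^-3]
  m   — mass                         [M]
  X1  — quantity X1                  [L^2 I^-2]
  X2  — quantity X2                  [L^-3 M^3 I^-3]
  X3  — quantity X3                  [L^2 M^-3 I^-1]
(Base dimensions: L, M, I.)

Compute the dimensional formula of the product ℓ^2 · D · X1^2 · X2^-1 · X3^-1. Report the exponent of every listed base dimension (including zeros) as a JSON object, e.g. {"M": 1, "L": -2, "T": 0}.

Write exponents as rows L,M,I / cols ℓ,D,i,ρ,m,X1,X2,X3:
  L: [ 1  1  0 -3  0  2 -3  2]
  M: [ 0  0  0  1  1  0  3 -3]
  I: [ 0  0  1  0  0 -2 -3 -1]
  [L]: (2)·1+(1)·1+(2)·2+(-1)·-3+(-1)·2 = 8
  [M]: (2)·0+(1)·0+(2)·0+(-1)·3+(-1)·-3 = 0
  [I]: (2)·0+(1)·0+(2)·-2+(-1)·-3+(-1)·-1 = 0
⇒ L^8

{"L": 8, "M": 0, "I": 0}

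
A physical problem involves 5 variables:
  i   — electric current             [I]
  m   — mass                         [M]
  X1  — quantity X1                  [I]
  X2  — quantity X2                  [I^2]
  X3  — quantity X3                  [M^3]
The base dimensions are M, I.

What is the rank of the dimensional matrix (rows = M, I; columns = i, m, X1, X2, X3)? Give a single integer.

2

Exponent matrix [M,I] × [i,m,X1,X2,X3]:
  M: [ 0  1  0  0  3]
  I: [ 1  0  1  2  0]
Echelon form has 2 nonzero rows (pivots: i,m)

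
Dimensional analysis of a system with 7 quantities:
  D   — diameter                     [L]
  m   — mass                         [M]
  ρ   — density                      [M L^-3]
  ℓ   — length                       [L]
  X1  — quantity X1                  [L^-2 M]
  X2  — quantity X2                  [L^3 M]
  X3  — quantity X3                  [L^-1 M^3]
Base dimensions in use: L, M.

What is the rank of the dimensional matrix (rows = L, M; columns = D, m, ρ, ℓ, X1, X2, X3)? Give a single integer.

2

Dimensional matrix (L×M by D×m×ρ×ℓ×X1×X2×X3):
  L: [ 1  0 -3  1 -2  3 -1]
  M: [ 0  1  1  0  1  1  3]
Row reduction gives pivot columns D,m; rank = 2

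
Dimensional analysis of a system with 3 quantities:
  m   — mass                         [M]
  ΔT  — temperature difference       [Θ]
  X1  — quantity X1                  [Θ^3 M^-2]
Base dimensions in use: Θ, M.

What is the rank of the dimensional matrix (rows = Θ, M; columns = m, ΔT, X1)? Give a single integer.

Write exponents as rows Θ,M / cols m,ΔT,X1:
  Θ: [ 0  1  3]
  M: [ 1  0 -2]
RREF → pivots at {m,ΔT} ⇒ r = 2

2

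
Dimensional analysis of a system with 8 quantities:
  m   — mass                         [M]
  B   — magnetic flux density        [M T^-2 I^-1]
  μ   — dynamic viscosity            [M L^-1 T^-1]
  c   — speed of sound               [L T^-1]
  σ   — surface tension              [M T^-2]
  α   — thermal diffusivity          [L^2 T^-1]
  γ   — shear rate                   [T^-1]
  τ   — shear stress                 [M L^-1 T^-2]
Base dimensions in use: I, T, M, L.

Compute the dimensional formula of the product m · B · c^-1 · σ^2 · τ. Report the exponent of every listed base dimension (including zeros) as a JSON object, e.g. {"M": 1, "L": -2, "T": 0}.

{"I": -1, "T": -7, "M": 5, "L": -2}

Exponent matrix [I,T,M,L] × [m,B,μ,c,σ,α,γ,τ]:
  I: [ 0 -1  0  0  0  0  0  0]
  T: [ 0 -2 -1 -1 -2 -1 -1 -2]
  M: [ 1  1  1  0  1  0  0  1]
  L: [ 0  0 -1  1  0  2  0 -1]
  [I]: (1)·0+(1)·-1+(-1)·0+(2)·0+(1)·0 = -1
  [T]: (1)·0+(1)·-2+(-1)·-1+(2)·-2+(1)·-2 = -7
  [M]: (1)·1+(1)·1+(-1)·0+(2)·1+(1)·1 = 5
  [L]: (1)·0+(1)·0+(-1)·1+(2)·0+(1)·-1 = -2
⇒ I^-1 T^-7 M^5 L^-2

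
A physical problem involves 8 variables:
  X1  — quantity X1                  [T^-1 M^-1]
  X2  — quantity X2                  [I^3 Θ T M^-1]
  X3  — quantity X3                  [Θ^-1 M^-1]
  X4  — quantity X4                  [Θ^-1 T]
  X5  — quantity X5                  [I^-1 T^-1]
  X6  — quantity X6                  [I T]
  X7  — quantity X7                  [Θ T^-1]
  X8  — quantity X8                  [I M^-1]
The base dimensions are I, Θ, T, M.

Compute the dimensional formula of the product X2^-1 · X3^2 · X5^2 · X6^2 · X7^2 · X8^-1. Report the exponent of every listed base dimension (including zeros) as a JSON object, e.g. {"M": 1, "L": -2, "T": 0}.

Dimensional matrix (I×Θ×T×M by X1×X2×X3×X4×X5×X6×X7×X8):
  I: [ 0  3  0  0 -1  1  0  1]
  Θ: [ 0  1 -1 -1  0  0  1  0]
  T: [-1  1  0  1 -1  1 -1  0]
  M: [-1 -1 -1  0  0  0  0 -1]
  [I]: (-1)·3+(2)·0+(2)·-1+(2)·1+(2)·0+(-1)·1 = -4
  [Θ]: (-1)·1+(2)·-1+(2)·0+(2)·0+(2)·1+(-1)·0 = -1
  [T]: (-1)·1+(2)·0+(2)·-1+(2)·1+(2)·-1+(-1)·0 = -3
  [M]: (-1)·-1+(2)·-1+(2)·0+(2)·0+(2)·0+(-1)·-1 = 0
⇒ I^-4 Θ^-1 T^-3

{"I": -4, "Θ": -1, "T": -3, "M": 0}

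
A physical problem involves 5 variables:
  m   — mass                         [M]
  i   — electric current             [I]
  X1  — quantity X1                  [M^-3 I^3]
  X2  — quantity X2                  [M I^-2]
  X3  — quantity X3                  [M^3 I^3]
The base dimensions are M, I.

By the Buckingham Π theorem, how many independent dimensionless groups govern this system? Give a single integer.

Exponent matrix [M,I] × [m,i,X1,X2,X3]:
  M: [ 1  0 -3  1  3]
  I: [ 0  1  3 -2  3]
RREF → pivots at {m,i} ⇒ r = 2
5 vars − rank 2 = 3 Π groups

3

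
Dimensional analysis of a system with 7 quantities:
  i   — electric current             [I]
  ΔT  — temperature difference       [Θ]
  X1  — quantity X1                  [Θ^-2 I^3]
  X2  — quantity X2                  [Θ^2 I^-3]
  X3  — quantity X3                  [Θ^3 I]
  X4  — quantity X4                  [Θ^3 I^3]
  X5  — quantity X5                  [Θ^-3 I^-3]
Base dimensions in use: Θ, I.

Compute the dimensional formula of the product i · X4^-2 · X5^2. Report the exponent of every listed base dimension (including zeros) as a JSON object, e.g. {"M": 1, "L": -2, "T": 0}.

{"Θ": -12, "I": -11}

Write exponents as rows Θ,I / cols i,ΔT,X1,X2,X3,X4,X5:
  Θ: [ 0  1 -2  2  3  3 -3]
  I: [ 1  0  3 -3  1  3 -3]
  [Θ]: (1)·0+(-2)·3+(2)·-3 = -12
  [I]: (1)·1+(-2)·3+(2)·-3 = -11
⇒ Θ^-12 I^-11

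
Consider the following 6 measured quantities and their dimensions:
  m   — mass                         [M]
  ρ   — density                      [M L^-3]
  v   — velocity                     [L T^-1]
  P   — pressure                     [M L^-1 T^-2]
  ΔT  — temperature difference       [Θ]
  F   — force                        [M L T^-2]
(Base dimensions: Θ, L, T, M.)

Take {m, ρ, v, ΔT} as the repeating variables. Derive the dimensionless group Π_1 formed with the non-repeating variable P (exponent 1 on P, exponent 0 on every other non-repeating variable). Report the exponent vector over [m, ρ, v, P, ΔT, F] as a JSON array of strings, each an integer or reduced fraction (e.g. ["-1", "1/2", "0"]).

Write exponents as rows Θ,L,T,M / cols m,ρ,v,P,ΔT,F:
  Θ: [ 0  0  0  0  1  0]
  L: [ 0 -3  1 -1  0  1]
  T: [ 0  0 -1 -2  0 -2]
  M: [ 1  1  0  1  0  1]
RREF → pivots at {m,ρ,v,ΔT} ⇒ r = 4
Pivot set = {m,ρ,v,ΔT}, free = {P,F}
RREF:
  r0: [   1    0    0    0    0  2/3]
  r1: [   0    1    0    1    0  1/3]
  r2: [   0    0    1    2    0    2]
  r3: [   0    0    0    0    1    0]
Fix exponent of P at 1, F at 0; solve each RREF row for its pivot's exponent:
  r0: exp(m) + (0)·1 = 0 ⇒ exp(m) = 0
  r1: exp(ρ) + (1)·1 = 0 ⇒ exp(ρ) = -1
  r2: exp(v) + (2)·1 = 0 ⇒ exp(v) = -2
  r3: exp(ΔT) + (0)·1 = 0 ⇒ exp(ΔT) = 0
Π_1 = ρ^-1 · v^-2 · P

["0", "-1", "-2", "1", "0", "0"]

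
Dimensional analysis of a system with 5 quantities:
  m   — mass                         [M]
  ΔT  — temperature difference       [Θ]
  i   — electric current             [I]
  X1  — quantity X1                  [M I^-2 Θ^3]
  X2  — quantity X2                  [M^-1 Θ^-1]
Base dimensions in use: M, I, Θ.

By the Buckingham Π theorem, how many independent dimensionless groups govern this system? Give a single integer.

Dimensional matrix (M×I×Θ by m×ΔT×i×X1×X2):
  M: [ 1  0  0  1 -1]
  I: [ 0  0  1 -2  0]
  Θ: [ 0  1  0  3 -1]
Echelon form has 3 nonzero rows (pivots: m,ΔT,i)
Π count = n − r = 5 − 3 = 2

2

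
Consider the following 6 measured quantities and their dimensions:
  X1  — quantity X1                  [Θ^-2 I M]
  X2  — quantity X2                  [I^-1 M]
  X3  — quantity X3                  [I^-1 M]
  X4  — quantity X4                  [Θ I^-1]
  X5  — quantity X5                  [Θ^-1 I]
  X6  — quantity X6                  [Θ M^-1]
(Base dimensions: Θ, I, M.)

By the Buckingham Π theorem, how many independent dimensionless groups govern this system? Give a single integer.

4

Exponent matrix [Θ,I,M] × [X1,X2,X3,X4,X5,X6]:
  Θ: [-2  0  0  1 -1  1]
  I: [ 1 -1 -1 -1  1  0]
  M: [ 1  1  1  0  0 -1]
Row reduction gives pivot columns X1,X2; rank = 2
Π count = n − r = 6 − 2 = 4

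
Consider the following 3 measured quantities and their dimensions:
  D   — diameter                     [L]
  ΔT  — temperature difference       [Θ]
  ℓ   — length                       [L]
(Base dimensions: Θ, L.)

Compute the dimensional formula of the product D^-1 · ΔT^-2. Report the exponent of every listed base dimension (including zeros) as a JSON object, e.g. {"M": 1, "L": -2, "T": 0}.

{"Θ": -2, "L": -1}

Write exponents as rows Θ,L / cols D,ΔT,ℓ:
  Θ: [ 0  1  0]
  L: [ 1  0  1]
  [Θ]: (-1)·0+(-2)·1 = -2
  [L]: (-1)·1+(-2)·0 = -1
⇒ Θ^-2 L^-1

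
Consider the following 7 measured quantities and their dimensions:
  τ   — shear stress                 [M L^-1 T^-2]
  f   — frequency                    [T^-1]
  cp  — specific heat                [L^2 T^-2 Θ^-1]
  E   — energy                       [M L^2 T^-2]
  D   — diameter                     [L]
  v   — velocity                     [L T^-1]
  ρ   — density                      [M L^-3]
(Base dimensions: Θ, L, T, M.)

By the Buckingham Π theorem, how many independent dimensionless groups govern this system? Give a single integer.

Exponent matrix [Θ,L,T,M] × [τ,f,cp,E,D,v,ρ]:
  Θ: [ 0  0 -1  0  0  0  0]
  L: [-1  0  2  2  1  1 -3]
  T: [-2 -1 -2 -2  0 -1  0]
  M: [ 1  0  0  1  0  0  1]
RREF → pivots at {τ,f,cp,E} ⇒ r = 4
Π count = n − r = 7 − 4 = 3

3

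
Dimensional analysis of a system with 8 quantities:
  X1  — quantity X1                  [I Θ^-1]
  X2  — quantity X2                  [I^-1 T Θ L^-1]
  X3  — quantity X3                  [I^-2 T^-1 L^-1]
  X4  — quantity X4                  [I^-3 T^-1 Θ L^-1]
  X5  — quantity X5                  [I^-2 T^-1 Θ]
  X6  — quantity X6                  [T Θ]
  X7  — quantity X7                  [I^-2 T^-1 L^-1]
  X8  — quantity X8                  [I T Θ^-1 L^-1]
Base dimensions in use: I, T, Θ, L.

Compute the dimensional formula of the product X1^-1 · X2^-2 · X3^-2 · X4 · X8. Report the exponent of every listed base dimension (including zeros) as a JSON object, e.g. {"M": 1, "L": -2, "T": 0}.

{"I": 3, "T": 0, "Θ": -1, "L": 2}

Write exponents as rows I,T,Θ,L / cols X1,X2,X3,X4,X5,X6,X7,X8:
  I: [ 1 -1 -2 -3 -2  0 -2  1]
  T: [ 0  1 -1 -1 -1  1 -1  1]
  Θ: [-1  1  0  1  1  1  0 -1]
  L: [ 0 -1 -1 -1  0  0 -1 -1]
  [I]: (-1)·1+(-2)·-1+(-2)·-2+(1)·-3+(1)·1 = 3
  [T]: (-1)·0+(-2)·1+(-2)·-1+(1)·-1+(1)·1 = 0
  [Θ]: (-1)·-1+(-2)·1+(-2)·0+(1)·1+(1)·-1 = -1
  [L]: (-1)·0+(-2)·-1+(-2)·-1+(1)·-1+(1)·-1 = 2
⇒ I^3 Θ^-1 L^2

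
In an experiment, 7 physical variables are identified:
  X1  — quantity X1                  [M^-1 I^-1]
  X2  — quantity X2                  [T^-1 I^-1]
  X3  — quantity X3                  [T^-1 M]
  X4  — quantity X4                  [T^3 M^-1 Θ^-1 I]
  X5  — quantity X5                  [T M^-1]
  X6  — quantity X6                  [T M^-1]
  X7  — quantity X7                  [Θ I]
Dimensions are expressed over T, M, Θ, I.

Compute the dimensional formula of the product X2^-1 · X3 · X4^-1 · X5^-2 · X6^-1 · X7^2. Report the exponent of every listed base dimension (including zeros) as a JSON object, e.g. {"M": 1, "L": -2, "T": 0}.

Exponent matrix [T,M,Θ,I] × [X1,X2,X3,X4,X5,X6,X7]:
  T: [ 0 -1 -1  3  1  1  0]
  M: [-1  0  1 -1 -1 -1  0]
  Θ: [ 0  0  0 -1  0  0  1]
  I: [-1 -1  0  1  0  0  1]
  [T]: (-1)·-1+(1)·-1+(-1)·3+(-2)·1+(-1)·1+(2)·0 = -6
  [M]: (-1)·0+(1)·1+(-1)·-1+(-2)·-1+(-1)·-1+(2)·0 = 5
  [Θ]: (-1)·0+(1)·0+(-1)·-1+(-2)·0+(-1)·0+(2)·1 = 3
  [I]: (-1)·-1+(1)·0+(-1)·1+(-2)·0+(-1)·0+(2)·1 = 2
⇒ T^-6 M^5 Θ^3 I^2

{"T": -6, "M": 5, "Θ": 3, "I": 2}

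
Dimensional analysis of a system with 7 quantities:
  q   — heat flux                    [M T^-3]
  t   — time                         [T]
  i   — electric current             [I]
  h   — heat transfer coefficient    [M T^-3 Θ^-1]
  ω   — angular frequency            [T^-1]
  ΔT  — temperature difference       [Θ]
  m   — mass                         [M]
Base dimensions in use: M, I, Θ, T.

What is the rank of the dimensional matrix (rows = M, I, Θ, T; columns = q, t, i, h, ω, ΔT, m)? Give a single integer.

4

Dimensional matrix (M×I×Θ×T by q×t×i×h×ω×ΔT×m):
  M: [ 1  0  0  1  0  0  1]
  I: [ 0  0  1  0  0  0  0]
  Θ: [ 0  0  0 -1  0  1  0]
  T: [-3  1  0 -3 -1  0  0]
RREF → pivots at {q,t,i,h} ⇒ r = 4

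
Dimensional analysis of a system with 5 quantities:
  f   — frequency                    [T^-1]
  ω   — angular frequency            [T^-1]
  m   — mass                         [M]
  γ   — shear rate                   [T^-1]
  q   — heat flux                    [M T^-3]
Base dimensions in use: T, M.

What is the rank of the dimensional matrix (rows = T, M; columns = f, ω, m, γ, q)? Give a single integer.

Dimensional matrix (T×M by f×ω×m×γ×q):
  T: [-1 -1  0 -1 -3]
  M: [ 0  0  1  0  1]
RREF → pivots at {f,m} ⇒ r = 2

2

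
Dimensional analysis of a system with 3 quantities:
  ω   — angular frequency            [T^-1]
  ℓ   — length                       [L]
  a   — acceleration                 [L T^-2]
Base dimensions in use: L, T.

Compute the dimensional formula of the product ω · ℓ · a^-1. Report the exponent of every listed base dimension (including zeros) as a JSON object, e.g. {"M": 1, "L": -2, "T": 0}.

Dimensional matrix (L×T by ω×ℓ×a):
  L: [ 0  1  1]
  T: [-1  0 -2]
  [L]: (1)·0+(1)·1+(-1)·1 = 0
  [T]: (1)·-1+(1)·0+(-1)·-2 = 1
⇒ T

{"L": 0, "T": 1}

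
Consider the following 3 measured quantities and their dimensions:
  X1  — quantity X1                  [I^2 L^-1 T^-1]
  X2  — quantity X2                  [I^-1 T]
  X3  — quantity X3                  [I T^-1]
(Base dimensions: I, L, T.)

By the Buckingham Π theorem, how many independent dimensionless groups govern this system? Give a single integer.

Dimensional matrix (I×L×T by X1×X2×X3):
  I: [ 2 -1  1]
  L: [-1  0  0]
  T: [-1  1 -1]
Row reduction gives pivot columns X1,X2; rank = 2
n=3, r=2 ⇒ 1 dimensionless group

1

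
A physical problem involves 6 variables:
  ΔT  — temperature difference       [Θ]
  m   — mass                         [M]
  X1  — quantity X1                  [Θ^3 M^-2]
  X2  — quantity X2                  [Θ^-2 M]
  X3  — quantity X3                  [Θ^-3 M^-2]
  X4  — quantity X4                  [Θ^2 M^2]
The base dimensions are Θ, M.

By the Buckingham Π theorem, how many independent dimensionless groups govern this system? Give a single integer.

4

Dimensional matrix (Θ×M by ΔT×m×X1×X2×X3×X4):
  Θ: [ 1  0  3 -2 -3  2]
  M: [ 0  1 -2  1 -2  2]
Row reduction gives pivot columns ΔT,m; rank = 2
n=6, r=2 ⇒ 4 dimensionless groups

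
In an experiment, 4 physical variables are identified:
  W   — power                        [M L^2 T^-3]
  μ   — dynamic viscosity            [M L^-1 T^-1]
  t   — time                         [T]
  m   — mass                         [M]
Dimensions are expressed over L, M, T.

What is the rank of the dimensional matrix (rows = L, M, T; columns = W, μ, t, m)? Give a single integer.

3

Dimensional matrix (L×M×T by W×μ×t×m):
  L: [ 2 -1  0  0]
  M: [ 1  1  0  1]
  T: [-3 -1  1  0]
Row reduction gives pivot columns W,μ,t; rank = 3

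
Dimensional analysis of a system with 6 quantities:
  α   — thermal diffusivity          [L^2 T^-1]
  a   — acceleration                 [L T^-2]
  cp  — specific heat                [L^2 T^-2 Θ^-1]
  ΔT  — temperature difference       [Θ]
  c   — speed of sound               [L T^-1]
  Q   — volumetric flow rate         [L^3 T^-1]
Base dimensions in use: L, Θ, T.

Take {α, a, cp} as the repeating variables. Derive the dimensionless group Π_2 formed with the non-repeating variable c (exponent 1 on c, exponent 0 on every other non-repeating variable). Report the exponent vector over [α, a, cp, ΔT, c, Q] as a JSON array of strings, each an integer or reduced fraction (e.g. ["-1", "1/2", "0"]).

["-1/3", "-1/3", "0", "0", "1", "0"]

Exponent matrix [L,Θ,T] × [α,a,cp,ΔT,c,Q]:
  L: [ 2  1  2  0  1  3]
  Θ: [ 0  0 -1  1  0  0]
  T: [-1 -2 -2  0 -1 -1]
Echelon form has 3 nonzero rows (pivots: α,a,cp)
Pivot set = {α,a,cp}, free = {ΔT,c,Q}
RREF:
  r0: [   1    0    0  2/3  1/3  5/3]
  r1: [   0    1    0  2/3  1/3 -1/3]
  r2: [   0    0    1   -1    0    0]
Fix exponent of c at 1, ΔT at 0, Q at 0; solve each RREF row for its pivot's exponent:
  r0: exp(α) + (1/3)·1 = 0 ⇒ exp(α) = -1/3
  r1: exp(a) + (1/3)·1 = 0 ⇒ exp(a) = -1/3
  r2: exp(cp) + (0)·1 = 0 ⇒ exp(cp) = 0
Π_2 = α^(-1/3) · a^(-1/3) · c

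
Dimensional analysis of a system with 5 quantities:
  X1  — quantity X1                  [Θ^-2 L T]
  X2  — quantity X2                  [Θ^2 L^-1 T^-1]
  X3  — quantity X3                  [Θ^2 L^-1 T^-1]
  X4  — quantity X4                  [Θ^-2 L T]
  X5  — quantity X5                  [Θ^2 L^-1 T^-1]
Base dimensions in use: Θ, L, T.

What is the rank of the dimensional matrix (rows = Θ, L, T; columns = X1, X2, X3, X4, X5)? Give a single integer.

1

Dimensional matrix (Θ×L×T by X1×X2×X3×X4×X5):
  Θ: [-2  2  2 -2  2]
  L: [ 1 -1 -1  1 -1]
  T: [ 1 -1 -1  1 -1]
Echelon form has 1 nonzero rows (pivots: X1)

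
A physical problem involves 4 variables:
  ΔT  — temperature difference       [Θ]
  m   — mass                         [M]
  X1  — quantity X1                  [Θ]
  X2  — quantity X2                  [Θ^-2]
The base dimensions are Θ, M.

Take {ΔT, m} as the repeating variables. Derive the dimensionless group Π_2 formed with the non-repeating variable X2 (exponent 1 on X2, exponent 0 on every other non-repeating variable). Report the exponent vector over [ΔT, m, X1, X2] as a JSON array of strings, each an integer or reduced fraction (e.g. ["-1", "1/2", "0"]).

Dimensional matrix (Θ×M by ΔT×m×X1×X2):
  Θ: [ 1  0  1 -2]
  M: [ 0  1  0  0]
Row reduction gives pivot columns ΔT,m; rank = 2
Repeat: ΔT,m; free: X1,X2
RREF:
  r0: [   1    0    1   -2]
  r1: [   0    1    0    0]
Fix exponent of X2 at 1, X1 at 0; solve each RREF row for its pivot's exponent:
  r0: exp(ΔT) + (-2)·1 = 0 ⇒ exp(ΔT) = 2
  r1: exp(m) + (0)·1 = 0 ⇒ exp(m) = 0
Π_2 = ΔT^2 · X2

["2", "0", "0", "1"]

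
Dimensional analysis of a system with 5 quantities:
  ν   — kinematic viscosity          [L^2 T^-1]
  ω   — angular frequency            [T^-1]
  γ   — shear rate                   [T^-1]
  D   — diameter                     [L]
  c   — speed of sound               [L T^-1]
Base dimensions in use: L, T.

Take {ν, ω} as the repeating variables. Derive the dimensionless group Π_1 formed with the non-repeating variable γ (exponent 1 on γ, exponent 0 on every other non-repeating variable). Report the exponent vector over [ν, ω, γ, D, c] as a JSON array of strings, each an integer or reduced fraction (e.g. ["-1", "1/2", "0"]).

["0", "-1", "1", "0", "0"]

Write exponents as rows L,T / cols ν,ω,γ,D,c:
  L: [ 2  0  0  1  1]
  T: [-1 -1 -1  0 -1]
RREF → pivots at {ν,ω} ⇒ r = 2
Pivot set = {ν,ω}, free = {γ,D,c}
RREF:
  r0: [   1    0    0  1/2  1/2]
  r1: [   0    1    1 -1/2  1/2]
Fix exponent of γ at 1, D at 0, c at 0; solve each RREF row for its pivot's exponent:
  r0: exp(ν) + (0)·1 = 0 ⇒ exp(ν) = 0
  r1: exp(ω) + (1)·1 = 0 ⇒ exp(ω) = -1
Π_1 = ω^-1 · γ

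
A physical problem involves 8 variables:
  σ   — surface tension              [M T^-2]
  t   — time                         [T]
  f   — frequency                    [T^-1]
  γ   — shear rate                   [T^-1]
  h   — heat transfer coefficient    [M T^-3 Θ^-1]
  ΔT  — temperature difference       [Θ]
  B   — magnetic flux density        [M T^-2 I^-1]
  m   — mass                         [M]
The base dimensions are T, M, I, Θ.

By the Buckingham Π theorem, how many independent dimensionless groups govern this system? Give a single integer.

4

Dimensional matrix (T×M×I×Θ by σ×t×f×γ×h×ΔT×B×m):
  T: [-2  1 -1 -1 -3  0 -2  0]
  M: [ 1  0  0  0  1  0  1  1]
  I: [ 0  0  0  0  0  0 -1  0]
  Θ: [ 0  0  0  0 -1  1  0  0]
Row reduction gives pivot columns σ,t,h,B; rank = 4
Π count = n − r = 8 − 4 = 4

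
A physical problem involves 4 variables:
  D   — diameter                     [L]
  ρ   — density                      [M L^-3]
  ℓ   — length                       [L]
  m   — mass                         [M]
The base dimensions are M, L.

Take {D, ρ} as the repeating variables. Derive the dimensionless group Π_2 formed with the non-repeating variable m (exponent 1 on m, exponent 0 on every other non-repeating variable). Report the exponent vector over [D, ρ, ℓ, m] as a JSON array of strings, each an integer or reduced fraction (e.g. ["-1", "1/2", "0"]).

Write exponents as rows M,L / cols D,ρ,ℓ,m:
  M: [ 0  1  0  1]
  L: [ 1 -3  1  0]
RREF → pivots at {D,ρ} ⇒ r = 2
Pivot set = {D,ρ}, free = {ℓ,m}
RREF:
  r0: [   1    0    1    3]
  r1: [   0    1    0    1]
Fix exponent of m at 1, ℓ at 0; solve each RREF row for its pivot's exponent:
  r0: exp(D) + (3)·1 = 0 ⇒ exp(D) = -3
  r1: exp(ρ) + (1)·1 = 0 ⇒ exp(ρ) = -1
Π_2 = D^-3 · ρ^-1 · m

["-3", "-1", "0", "1"]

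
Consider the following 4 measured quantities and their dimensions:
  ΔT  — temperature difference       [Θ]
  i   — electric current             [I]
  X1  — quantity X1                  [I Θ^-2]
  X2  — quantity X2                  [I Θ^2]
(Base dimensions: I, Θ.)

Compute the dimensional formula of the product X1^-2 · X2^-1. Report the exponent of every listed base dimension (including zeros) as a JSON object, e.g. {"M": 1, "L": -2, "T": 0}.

{"I": -3, "Θ": 2}

Write exponents as rows I,Θ / cols ΔT,i,X1,X2:
  I: [ 0  1  1  1]
  Θ: [ 1  0 -2  2]
  [I]: (-2)·1+(-1)·1 = -3
  [Θ]: (-2)·-2+(-1)·2 = 2
⇒ I^-3 Θ^2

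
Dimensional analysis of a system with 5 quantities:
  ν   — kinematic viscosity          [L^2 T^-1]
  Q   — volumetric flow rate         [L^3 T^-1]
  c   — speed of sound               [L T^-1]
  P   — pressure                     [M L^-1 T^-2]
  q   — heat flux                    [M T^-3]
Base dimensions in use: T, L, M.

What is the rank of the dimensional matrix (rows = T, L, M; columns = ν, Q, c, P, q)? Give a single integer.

Write exponents as rows T,L,M / cols ν,Q,c,P,q:
  T: [-1 -1 -1 -2 -3]
  L: [ 2  3  1 -1  0]
  M: [ 0  0  0  1  1]
Row reduction gives pivot columns ν,Q,P; rank = 3

3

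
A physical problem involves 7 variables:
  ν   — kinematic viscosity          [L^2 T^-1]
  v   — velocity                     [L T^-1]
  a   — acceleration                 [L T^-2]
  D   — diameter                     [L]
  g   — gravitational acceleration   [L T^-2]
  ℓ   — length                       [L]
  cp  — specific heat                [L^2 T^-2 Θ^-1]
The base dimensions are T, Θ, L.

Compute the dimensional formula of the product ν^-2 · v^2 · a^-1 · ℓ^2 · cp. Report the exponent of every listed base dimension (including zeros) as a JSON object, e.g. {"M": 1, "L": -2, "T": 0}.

Dimensional matrix (T×Θ×L by ν×v×a×D×g×ℓ×cp):
  T: [-1 -1 -2  0 -2  0 -2]
  Θ: [ 0  0  0  0  0  0 -1]
  L: [ 2  1  1  1  1  1  2]
  [T]: (-2)·-1+(2)·-1+(-1)·-2+(2)·0+(1)·-2 = 0
  [Θ]: (-2)·0+(2)·0+(-1)·0+(2)·0+(1)·-1 = -1
  [L]: (-2)·2+(2)·1+(-1)·1+(2)·1+(1)·2 = 1
⇒ Θ^-1 L

{"T": 0, "Θ": -1, "L": 1}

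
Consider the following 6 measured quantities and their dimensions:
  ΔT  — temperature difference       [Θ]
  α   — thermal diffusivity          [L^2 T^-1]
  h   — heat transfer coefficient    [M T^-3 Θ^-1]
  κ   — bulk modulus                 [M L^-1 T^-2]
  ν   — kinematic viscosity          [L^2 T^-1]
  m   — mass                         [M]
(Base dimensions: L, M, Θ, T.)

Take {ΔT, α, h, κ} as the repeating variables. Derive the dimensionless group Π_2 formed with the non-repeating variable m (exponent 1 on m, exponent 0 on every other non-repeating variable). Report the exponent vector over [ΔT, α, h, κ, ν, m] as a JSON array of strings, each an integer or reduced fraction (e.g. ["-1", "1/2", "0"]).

Dimensional matrix (L×M×Θ×T by ΔT×α×h×κ×ν×m):
  L: [ 0  2  0 -1  2  0]
  M: [ 0  0  1  1  0  1]
  Θ: [ 1  0 -1  0  0  0]
  T: [ 0 -1 -3 -2 -1  0]
Echelon form has 4 nonzero rows (pivots: ΔT,α,h,κ)
Pivot set = {ΔT,α,h,κ}, free = {ν,m}
RREF:
  r0: [   1    0    0    0    0   -5]
  r1: [   0    1    0    0    1    3]
  r2: [   0    0    1    0    0   -5]
  r3: [   0    0    0    1    0    6]
Fix exponent of m at 1, ν at 0; solve each RREF row for its pivot's exponent:
  r0: exp(ΔT) + (-5)·1 = 0 ⇒ exp(ΔT) = 5
  r1: exp(α) + (3)·1 = 0 ⇒ exp(α) = -3
  r2: exp(h) + (-5)·1 = 0 ⇒ exp(h) = 5
  r3: exp(κ) + (6)·1 = 0 ⇒ exp(κ) = -6
Π_2 = ΔT^5 · α^-3 · h^5 · κ^-6 · m

["5", "-3", "5", "-6", "0", "1"]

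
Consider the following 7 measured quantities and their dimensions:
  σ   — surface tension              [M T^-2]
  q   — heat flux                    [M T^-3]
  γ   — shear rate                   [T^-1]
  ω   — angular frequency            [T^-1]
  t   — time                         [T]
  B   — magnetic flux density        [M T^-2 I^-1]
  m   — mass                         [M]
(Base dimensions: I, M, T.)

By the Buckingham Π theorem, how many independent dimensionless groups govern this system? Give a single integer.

Write exponents as rows I,M,T / cols σ,q,γ,ω,t,B,m:
  I: [ 0  0  0  0  0 -1  0]
  M: [ 1  1  0  0  0  1  1]
  T: [-2 -3 -1 -1  1 -2  0]
RREF → pivots at {σ,q,B} ⇒ r = 3
7 vars − rank 3 = 4 Π groups

4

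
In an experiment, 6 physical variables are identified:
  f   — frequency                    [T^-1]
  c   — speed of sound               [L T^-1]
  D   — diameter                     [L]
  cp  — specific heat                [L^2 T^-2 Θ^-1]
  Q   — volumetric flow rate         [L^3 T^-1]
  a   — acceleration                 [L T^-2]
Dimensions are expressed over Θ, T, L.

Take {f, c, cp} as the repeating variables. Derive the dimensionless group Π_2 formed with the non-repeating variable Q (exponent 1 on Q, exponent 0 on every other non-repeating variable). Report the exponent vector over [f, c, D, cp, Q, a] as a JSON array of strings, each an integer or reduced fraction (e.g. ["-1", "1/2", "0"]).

Write exponents as rows Θ,T,L / cols f,c,D,cp,Q,a:
  Θ: [ 0  0  0 -1  0  0]
  T: [-1 -1  0 -2 -1 -2]
  L: [ 0  1  1  2  3  1]
RREF → pivots at {f,c,cp} ⇒ r = 3
Repeat: f,c,cp; free: D,Q,a
RREF:
  r0: [   1    0   -1    0   -2    1]
  r1: [   0    1    1    0    3    1]
  r2: [   0    0    0    1    0    0]
Fix exponent of Q at 1, D at 0, a at 0; solve each RREF row for its pivot's exponent:
  r0: exp(f) + (-2)·1 = 0 ⇒ exp(f) = 2
  r1: exp(c) + (3)·1 = 0 ⇒ exp(c) = -3
  r2: exp(cp) + (0)·1 = 0 ⇒ exp(cp) = 0
Π_2 = f^2 · c^-3 · Q

["2", "-3", "0", "0", "1", "0"]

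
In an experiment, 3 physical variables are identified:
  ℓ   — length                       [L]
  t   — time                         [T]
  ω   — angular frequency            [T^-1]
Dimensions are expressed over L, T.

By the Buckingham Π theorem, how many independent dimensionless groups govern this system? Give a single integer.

Dimensional matrix (L×T by ℓ×t×ω):
  L: [ 1  0  0]
  T: [ 0  1 -1]
RREF → pivots at {ℓ,t} ⇒ r = 2
Π count = n − r = 3 − 2 = 1

1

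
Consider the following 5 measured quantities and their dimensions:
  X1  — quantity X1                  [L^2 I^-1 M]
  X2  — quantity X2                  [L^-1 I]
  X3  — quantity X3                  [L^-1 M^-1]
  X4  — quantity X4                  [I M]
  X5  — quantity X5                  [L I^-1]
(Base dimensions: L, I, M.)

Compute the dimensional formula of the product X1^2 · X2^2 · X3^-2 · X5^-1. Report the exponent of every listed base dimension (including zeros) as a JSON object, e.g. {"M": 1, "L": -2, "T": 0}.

{"L": 3, "I": 1, "M": 4}

Exponent matrix [L,I,M] × [X1,X2,X3,X4,X5]:
  L: [ 2 -1 -1  0  1]
  I: [-1  1  0  1 -1]
  M: [ 1  0 -1  1  0]
  [L]: (2)·2+(2)·-1+(-2)·-1+(-1)·1 = 3
  [I]: (2)·-1+(2)·1+(-2)·0+(-1)·-1 = 1
  [M]: (2)·1+(2)·0+(-2)·-1+(-1)·0 = 4
⇒ L^3 I M^4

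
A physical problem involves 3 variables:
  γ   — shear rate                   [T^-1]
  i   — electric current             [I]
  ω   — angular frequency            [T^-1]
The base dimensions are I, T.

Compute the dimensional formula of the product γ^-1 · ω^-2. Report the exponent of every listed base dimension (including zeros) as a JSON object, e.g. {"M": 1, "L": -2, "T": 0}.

{"I": 0, "T": 3}

Dimensional matrix (I×T by γ×i×ω):
  I: [ 0  1  0]
  T: [-1  0 -1]
  [I]: (-1)·0+(-2)·0 = 0
  [T]: (-1)·-1+(-2)·-1 = 3
⇒ T^3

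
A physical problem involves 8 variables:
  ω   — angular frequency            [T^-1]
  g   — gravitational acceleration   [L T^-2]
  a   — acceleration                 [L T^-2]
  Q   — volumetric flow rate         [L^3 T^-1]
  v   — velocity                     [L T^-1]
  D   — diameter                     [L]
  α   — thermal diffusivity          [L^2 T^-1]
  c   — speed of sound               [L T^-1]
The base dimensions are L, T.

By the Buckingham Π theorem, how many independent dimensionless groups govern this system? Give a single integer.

Dimensional matrix (L×T by ω×g×a×Q×v×D×α×c):
  L: [ 0  1  1  3  1  1  2  1]
  T: [-1 -2 -2 -1 -1  0 -1 -1]
Row reduction gives pivot columns ω,g; rank = 2
n=8, r=2 ⇒ 6 dimensionless groups

6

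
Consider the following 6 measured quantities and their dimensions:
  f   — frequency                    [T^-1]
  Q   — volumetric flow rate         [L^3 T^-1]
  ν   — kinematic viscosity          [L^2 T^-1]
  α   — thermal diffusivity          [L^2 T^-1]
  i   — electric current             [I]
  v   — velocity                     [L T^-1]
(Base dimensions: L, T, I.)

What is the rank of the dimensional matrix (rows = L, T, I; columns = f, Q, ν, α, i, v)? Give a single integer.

3

Write exponents as rows L,T,I / cols f,Q,ν,α,i,v:
  L: [ 0  3  2  2  0  1]
  T: [-1 -1 -1 -1  0 -1]
  I: [ 0  0  0  0  1  0]
Row reduction gives pivot columns f,Q,i; rank = 3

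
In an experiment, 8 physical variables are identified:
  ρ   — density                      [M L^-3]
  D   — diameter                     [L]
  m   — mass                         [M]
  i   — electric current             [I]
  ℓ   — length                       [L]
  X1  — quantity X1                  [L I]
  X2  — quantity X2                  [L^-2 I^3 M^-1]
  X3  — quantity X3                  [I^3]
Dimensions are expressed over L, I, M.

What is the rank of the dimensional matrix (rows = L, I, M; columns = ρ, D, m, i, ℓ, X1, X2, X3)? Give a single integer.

Exponent matrix [L,I,M] × [ρ,D,m,i,ℓ,X1,X2,X3]:
  L: [-3  1  0  0  1  1 -2  0]
  I: [ 0  0  0  1  0  1  3  3]
  M: [ 1  0  1  0  0  0 -1  0]
Echelon form has 3 nonzero rows (pivots: ρ,D,i)

3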